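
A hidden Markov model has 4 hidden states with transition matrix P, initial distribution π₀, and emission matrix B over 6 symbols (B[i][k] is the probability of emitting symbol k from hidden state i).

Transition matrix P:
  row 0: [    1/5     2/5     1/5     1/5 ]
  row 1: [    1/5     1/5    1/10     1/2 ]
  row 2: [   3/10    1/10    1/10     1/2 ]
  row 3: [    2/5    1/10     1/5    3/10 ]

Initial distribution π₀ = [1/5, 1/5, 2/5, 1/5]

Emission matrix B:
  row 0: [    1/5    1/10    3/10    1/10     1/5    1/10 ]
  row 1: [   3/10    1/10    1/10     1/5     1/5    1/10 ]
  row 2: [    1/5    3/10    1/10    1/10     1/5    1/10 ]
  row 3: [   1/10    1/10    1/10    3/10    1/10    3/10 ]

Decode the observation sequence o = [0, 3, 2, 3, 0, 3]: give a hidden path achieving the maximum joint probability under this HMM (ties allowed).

path = [2, 3, 0, 1, 1, 3]

t=0: δ = [4.000e-02, 6.000e-02, 8.000e-02, 2.000e-02]  (obs o_0=0)
t=1: δ = [2.400e-03, 3.200e-03, 8.000e-04, 1.200e-02]  ψ = [2, 0, 0, 2]  (obs o_1=3)
t=2: δ = [1.440e-03, 1.200e-04, 2.400e-04, 3.600e-04]  ψ = [3, 3, 3, 3]  (obs o_2=2)
t=3: δ = [2.880e-05, 1.152e-04, 2.880e-05, 8.640e-05]  ψ = [0, 0, 0, 0]  (obs o_3=3)
t=4: δ = [6.912e-06, 6.912e-06, 3.456e-06, 5.760e-06]  ψ = [3, 1, 3, 1]  (obs o_4=0)
t=5: δ = [2.304e-07, 5.530e-07, 1.382e-07, 1.037e-06]  ψ = [3, 0, 0, 1]  (obs o_5=3)
backtrack: best end state = 3; path = [2, 3, 0, 1, 1, 3]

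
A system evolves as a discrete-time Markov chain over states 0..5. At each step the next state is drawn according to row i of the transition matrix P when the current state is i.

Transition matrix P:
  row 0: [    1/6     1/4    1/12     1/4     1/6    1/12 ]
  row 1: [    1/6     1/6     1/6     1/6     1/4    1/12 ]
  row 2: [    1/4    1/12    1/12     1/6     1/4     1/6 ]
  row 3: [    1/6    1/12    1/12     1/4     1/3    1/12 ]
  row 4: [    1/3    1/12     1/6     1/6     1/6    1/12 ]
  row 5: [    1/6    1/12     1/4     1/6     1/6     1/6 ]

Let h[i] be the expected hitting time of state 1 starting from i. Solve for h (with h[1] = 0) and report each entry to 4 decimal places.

h = [7.0239, 0.0000, 8.2930, 8.3883, 8.1866, 8.4077]

First-step conditioning: h[1] = 0; for i ≠ 1, h[i] = 1 + Σ_k P[i][k]·h[k].
  h[0] = 1 + 1/6·h[0] + 1/12·h[2] + 1/4·h[3] + 1/6·h[4] + 1/12·h[5]
  h[2] = 1 + 1/4·h[0] + 1/12·h[2] + 1/6·h[3] + 1/4·h[4] + 1/6·h[5]
  h[3] = 1 + 1/6·h[0] + 1/12·h[2] + 1/4·h[3] + 1/3·h[4] + 1/12·h[5]
  h[4] = 1 + 1/3·h[0] + 1/6·h[2] + 1/6·h[3] + 1/6·h[4] + 1/12·h[5]
  h[5] = 1 + 1/6·h[0] + 1/4·h[2] + 1/6·h[3] + 1/6·h[4] + 1/6·h[5]
Solving the 5×5 linear system over states ≠ 1 gives exactly h = [16176/2303, 0, 133692/16121, 135228/16121, 2808/343, 135540/16121] (h[1] = 0 is the target).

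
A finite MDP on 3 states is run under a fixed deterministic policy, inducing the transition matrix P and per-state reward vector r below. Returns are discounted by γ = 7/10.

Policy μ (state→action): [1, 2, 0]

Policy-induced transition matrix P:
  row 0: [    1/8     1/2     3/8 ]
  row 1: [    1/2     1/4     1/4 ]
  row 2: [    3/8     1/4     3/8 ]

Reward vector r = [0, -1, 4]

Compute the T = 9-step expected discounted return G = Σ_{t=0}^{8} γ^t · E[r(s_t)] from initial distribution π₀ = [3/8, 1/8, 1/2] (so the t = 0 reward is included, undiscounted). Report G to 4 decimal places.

G = 4.1420

t=0: π = [0.3750, 0.1250, 0.5000], E[r] = 1.8750, γ^t·E[r] = 1.875000, running G = 1.875000
t=1: π = [0.2969, 0.3438, 0.3594], E[r] = 1.0938, γ^t·E[r] = 0.765625, running G = 2.640625
t=2: π = [0.3438, 0.3242, 0.3320], E[r] = 1.0039, γ^t·E[r] = 0.491914, running G = 3.132539
t=3: π = [0.3296, 0.3359, 0.3345], E[r] = 1.0020, γ^t·E[r] = 0.343670, running G = 3.476209
t=4: π = [0.3346, 0.3324, 0.3330], E[r] = 0.9996, γ^t·E[r] = 0.240012, running G = 3.716221
t=5: π = [0.3329, 0.3336, 0.3335], E[r] = 1.0002, γ^t·E[r] = 0.168096, running G = 3.884317
t=6: π = [0.3335, 0.3332, 0.3333], E[r] = 1.0000, γ^t·E[r] = 0.117643, running G = 4.001960
t=7: π = [0.3333, 0.3334, 0.3333], E[r] = 1.0000, γ^t·E[r] = 0.082356, running G = 4.084316
t=8: π = [0.3334, 0.3333, 0.3333], E[r] = 1.0000, γ^t·E[r] = 0.057648, running G = 4.141963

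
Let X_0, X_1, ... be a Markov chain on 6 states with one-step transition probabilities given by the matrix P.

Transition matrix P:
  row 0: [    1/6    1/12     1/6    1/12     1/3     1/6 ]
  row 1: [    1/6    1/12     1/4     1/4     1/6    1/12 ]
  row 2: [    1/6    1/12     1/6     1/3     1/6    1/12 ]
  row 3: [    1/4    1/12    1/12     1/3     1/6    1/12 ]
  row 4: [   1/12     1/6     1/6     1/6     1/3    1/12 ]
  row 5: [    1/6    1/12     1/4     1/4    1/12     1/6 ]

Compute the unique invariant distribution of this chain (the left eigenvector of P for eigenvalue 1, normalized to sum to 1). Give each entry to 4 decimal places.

Balance equations π_j = Σ_i π_i·P[i][j]:
  π_0 = 1/6·π_0 + 1/6·π_1 + 1/6·π_2 + 1/4·π_3 + 1/12·π_4 + 1/6·π_5
  π_1 = 1/12·π_0 + 1/12·π_1 + 1/12·π_2 + 1/12·π_3 + 1/6·π_4 + 1/12·π_5
  π_2 = 1/6·π_0 + 1/4·π_1 + 1/6·π_2 + 1/12·π_3 + 1/6·π_4 + 1/4·π_5
  π_3 = 1/12·π_0 + 1/4·π_1 + 1/3·π_2 + 1/3·π_3 + 1/6·π_4 + 1/4·π_5
  π_4 = 1/3·π_0 + 1/6·π_1 + 1/6·π_2 + 1/6·π_3 + 1/3·π_4 + 1/12·π_5
  normalize: π_0 + π_1 + π_2 + π_3 + π_4 + π_5 = 1
Solving the linear system gives exactly π = [33181/197709, 20149/197709, 32477/197709, 15611/65903, 14693/65903, 20990/197709].

π = [0.1678, 0.1019, 0.1643, 0.2369, 0.2229, 0.1062]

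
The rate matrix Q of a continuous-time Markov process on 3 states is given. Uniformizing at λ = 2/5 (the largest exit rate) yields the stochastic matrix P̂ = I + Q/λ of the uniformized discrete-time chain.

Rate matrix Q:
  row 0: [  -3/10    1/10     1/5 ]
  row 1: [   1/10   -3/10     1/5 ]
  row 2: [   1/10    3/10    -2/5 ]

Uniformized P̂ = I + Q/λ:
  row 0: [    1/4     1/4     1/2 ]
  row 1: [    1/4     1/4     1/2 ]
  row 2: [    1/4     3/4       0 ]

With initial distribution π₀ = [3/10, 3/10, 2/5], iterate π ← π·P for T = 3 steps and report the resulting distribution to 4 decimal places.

t=0: π = [0.3000, 0.3000, 0.4000]
t=1: π = [0.2500, 0.4500, 0.3000]
t=2: π = [0.2500, 0.4000, 0.3500]
t=3: π = [0.2500, 0.4250, 0.3250]

π = [0.2500, 0.4250, 0.3250]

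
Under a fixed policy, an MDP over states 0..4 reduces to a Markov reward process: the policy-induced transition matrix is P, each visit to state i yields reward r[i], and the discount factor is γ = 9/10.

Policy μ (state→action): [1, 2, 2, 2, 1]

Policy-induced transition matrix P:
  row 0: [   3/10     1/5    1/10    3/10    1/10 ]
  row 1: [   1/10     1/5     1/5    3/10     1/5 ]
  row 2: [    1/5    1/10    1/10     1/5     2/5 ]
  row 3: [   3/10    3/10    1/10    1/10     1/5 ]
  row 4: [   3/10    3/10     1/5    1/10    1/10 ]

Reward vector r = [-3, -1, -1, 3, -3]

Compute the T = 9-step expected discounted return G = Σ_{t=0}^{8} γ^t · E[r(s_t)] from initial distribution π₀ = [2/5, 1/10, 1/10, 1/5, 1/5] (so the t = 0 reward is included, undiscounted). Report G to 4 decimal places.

t=0: π = [0.4000, 0.1000, 0.1000, 0.2000, 0.2000], E[r] = -1.4000, γ^t·E[r] = -1.400000, running G = -1.400000
t=1: π = [0.2700, 0.2300, 0.1300, 0.2100, 0.1600], E[r] = -1.0200, γ^t·E[r] = -0.918000, running G = -2.318000
t=2: π = [0.2410, 0.2240, 0.1390, 0.2130, 0.1830], E[r] = -0.9960, γ^t·E[r] = -0.806760, running G = -3.124760
t=3: π = [0.2413, 0.2257, 0.1407, 0.2069, 0.1854], E[r] = -1.0258, γ^t·E[r] = -0.747808, running G = -3.872568
t=4: π = [0.2408, 0.2252, 0.1411, 0.2075, 0.1855], E[r] = -1.0226, γ^t·E[r] = -0.670954, running G = -4.543522
t=5: π = [0.2409, 0.2252, 0.1411, 0.2073, 0.1856], E[r] = -1.0237, γ^t·E[r] = -0.604486, running G = -5.148008
t=6: π = [0.2409, 0.2252, 0.1411, 0.2073, 0.1856], E[r] = -1.0236, γ^t·E[r] = -0.543979, running G = -5.691987
t=7: π = [0.2409, 0.2252, 0.1411, 0.2073, 0.1856], E[r] = -1.0236, γ^t·E[r] = -0.489582, running G = -6.181568
t=8: π = [0.2409, 0.2252, 0.1411, 0.2073, 0.1856], E[r] = -1.0236, γ^t·E[r] = -0.440626, running G = -6.622194

G = -6.6222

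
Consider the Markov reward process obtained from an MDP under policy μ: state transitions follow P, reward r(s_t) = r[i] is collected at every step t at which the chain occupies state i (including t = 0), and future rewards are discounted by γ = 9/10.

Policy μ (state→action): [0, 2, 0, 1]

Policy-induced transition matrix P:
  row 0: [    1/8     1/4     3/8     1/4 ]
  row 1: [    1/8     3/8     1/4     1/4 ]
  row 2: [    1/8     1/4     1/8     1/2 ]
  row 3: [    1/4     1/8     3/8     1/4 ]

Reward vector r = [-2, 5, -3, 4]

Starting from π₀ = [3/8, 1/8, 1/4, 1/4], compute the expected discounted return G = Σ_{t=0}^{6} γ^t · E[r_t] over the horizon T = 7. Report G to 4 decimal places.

G = 5.6188

t=0: π = [0.3750, 0.1250, 0.2500, 0.2500], E[r] = 0.1250, γ^t·E[r] = 0.125000, running G = 0.125000
t=1: π = [0.1563, 0.2344, 0.2969, 0.3125], E[r] = 1.2188, γ^t·E[r] = 1.096875, running G = 1.221875
t=2: π = [0.1641, 0.2402, 0.2715, 0.3242], E[r] = 1.3555, γ^t·E[r] = 1.097930, running G = 2.319805
t=3: π = [0.1655, 0.2395, 0.2771, 0.3179], E[r] = 1.3066, γ^t·E[r] = 0.952541, running G = 3.272346
t=4: π = [0.1647, 0.2402, 0.2758, 0.3193], E[r] = 1.3213, γ^t·E[r] = 0.866898, running G = 4.139243
t=5: π = [0.1649, 0.2401, 0.2760, 0.3189], E[r] = 1.3185, γ^t·E[r] = 0.778541, running G = 4.917785
t=6: π = [0.1649, 0.2401, 0.2760, 0.3190], E[r] = 1.3191, γ^t·E[r] = 0.701016, running G = 5.618801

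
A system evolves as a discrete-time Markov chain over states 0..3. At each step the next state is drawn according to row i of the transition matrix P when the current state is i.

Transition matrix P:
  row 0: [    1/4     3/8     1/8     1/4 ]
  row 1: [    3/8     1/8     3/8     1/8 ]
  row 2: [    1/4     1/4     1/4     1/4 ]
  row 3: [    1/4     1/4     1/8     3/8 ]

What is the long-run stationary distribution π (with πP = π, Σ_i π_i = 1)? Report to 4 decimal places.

Balance equations π_j = Σ_i π_i·P[i][j]:
  π_0 = 1/4·π_0 + 3/8·π_1 + 1/4·π_2 + 1/4·π_3
  π_1 = 3/8·π_0 + 1/8·π_1 + 1/4·π_2 + 1/4·π_3
  π_2 = 1/8·π_0 + 3/8·π_1 + 1/4·π_2 + 1/8·π_3
  normalize: π_0 + π_1 + π_2 + π_3 = 1
Solving the linear system gives exactly π = [20/71, 18/71, 107/497, 124/497].

π = [0.2817, 0.2535, 0.2153, 0.2495]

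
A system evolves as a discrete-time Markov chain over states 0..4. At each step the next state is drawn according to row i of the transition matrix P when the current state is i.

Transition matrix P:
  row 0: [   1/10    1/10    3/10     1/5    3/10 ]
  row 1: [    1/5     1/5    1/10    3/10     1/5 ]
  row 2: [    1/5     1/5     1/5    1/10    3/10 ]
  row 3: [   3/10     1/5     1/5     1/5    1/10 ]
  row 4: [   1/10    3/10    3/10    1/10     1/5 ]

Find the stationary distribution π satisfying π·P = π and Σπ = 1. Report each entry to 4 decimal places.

Balance equations π_j = Σ_i π_i·P[i][j]:
  π_0 = 1/10·π_0 + 1/5·π_1 + 1/5·π_2 + 3/10·π_3 + 1/10·π_4
  π_1 = 1/10·π_0 + 1/5·π_1 + 1/5·π_2 + 1/5·π_3 + 3/10·π_4
  π_2 = 3/10·π_0 + 1/10·π_1 + 1/5·π_2 + 1/5·π_3 + 3/10·π_4
  π_3 = 1/5·π_0 + 3/10·π_1 + 1/10·π_2 + 1/5·π_3 + 1/10·π_4
  normalize: π_0 + π_1 + π_2 + π_3 + π_4 = 1
Solving the linear system gives exactly π = [1943/10937, 2236/10937, 2401/10937, 1928/10937, 2429/10937].

π = [0.1777, 0.2044, 0.2195, 0.1763, 0.2221]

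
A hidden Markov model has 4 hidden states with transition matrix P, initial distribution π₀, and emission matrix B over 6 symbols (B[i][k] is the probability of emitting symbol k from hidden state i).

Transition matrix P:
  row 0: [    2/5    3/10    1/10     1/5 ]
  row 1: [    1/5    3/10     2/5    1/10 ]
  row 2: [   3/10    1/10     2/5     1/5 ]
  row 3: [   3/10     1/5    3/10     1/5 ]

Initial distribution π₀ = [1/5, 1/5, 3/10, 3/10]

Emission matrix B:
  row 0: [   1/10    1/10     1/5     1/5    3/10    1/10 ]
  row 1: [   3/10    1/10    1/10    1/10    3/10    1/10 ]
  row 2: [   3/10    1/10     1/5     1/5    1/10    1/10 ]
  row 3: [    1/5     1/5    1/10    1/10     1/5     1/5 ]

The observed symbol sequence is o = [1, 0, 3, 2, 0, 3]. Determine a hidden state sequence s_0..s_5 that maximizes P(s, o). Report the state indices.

t=0: δ = [2.000e-02, 2.000e-02, 3.000e-02, 6.000e-02]  (obs o_0=1)
t=1: δ = [1.800e-03, 3.600e-03, 5.400e-03, 2.400e-03]  ψ = [3, 3, 3, 3]  (obs o_1=0)
t=2: δ = [3.240e-04, 1.080e-04, 4.320e-04, 1.080e-04]  ψ = [2, 1, 2, 2]  (obs o_2=3)
t=3: δ = [2.592e-05, 9.720e-06, 3.456e-05, 8.640e-06]  ψ = [0, 0, 2, 2]  (obs o_3=2)
t=4: δ = [1.037e-06, 2.333e-06, 4.147e-06, 1.382e-06]  ψ = [0, 0, 2, 2]  (obs o_4=0)
t=5: δ = [2.488e-07, 6.998e-08, 3.318e-07, 8.294e-08]  ψ = [2, 1, 2, 2]  (obs o_5=3)
backtrack: best end state = 2; path = [3, 2, 2, 2, 2, 2]

path = [3, 2, 2, 2, 2, 2]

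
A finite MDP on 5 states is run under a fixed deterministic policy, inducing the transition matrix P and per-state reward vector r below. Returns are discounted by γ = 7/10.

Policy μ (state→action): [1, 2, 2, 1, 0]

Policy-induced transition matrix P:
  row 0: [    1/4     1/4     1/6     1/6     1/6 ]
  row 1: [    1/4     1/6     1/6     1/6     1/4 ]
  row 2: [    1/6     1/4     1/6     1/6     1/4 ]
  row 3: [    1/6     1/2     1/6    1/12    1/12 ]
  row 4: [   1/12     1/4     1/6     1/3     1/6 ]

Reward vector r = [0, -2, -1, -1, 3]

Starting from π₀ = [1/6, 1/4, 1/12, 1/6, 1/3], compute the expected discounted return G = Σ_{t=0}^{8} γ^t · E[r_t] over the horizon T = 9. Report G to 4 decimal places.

G = -0.5153

t=0: π = [0.1667, 0.2500, 0.0833, 0.1667, 0.3333], E[r] = 0.2500, γ^t·E[r] = 0.250000, running G = 0.250000
t=1: π = [0.1736, 0.2708, 0.1667, 0.2083, 0.1806], E[r] = -0.3750, γ^t·E[r] = -0.262500, running G = -0.012500
t=2: π = [0.1887, 0.2795, 0.1667, 0.1794, 0.1858], E[r] = -0.3478, γ^t·E[r] = -0.170422, running G = -0.182922
t=3: π = [0.1902, 0.2716, 0.1667, 0.1827, 0.1889], E[r] = -0.3258, γ^t·E[r] = -0.111736, running G = -0.294659
t=4: π = [0.1894, 0.2730, 0.1667, 0.1829, 0.1880], E[r] = -0.3318, γ^t·E[r] = -0.079662, running G = -0.374321
t=5: π = [0.1895, 0.2730, 0.1667, 0.1827, 0.1881], E[r] = -0.3312, γ^t·E[r] = -0.055661, running G = -0.429982
t=6: π = [0.1895, 0.2729, 0.1667, 0.1828, 0.1881], E[r] = -0.3311, γ^t·E[r] = -0.038954, running G = -0.468936
t=7: π = [0.1895, 0.2730, 0.1667, 0.1828, 0.1881], E[r] = -0.3311, γ^t·E[r] = -0.027271, running G = -0.496207
t=8: π = [0.1895, 0.2729, 0.1667, 0.1828, 0.1881], E[r] = -0.3311, γ^t·E[r] = -0.019089, running G = -0.515296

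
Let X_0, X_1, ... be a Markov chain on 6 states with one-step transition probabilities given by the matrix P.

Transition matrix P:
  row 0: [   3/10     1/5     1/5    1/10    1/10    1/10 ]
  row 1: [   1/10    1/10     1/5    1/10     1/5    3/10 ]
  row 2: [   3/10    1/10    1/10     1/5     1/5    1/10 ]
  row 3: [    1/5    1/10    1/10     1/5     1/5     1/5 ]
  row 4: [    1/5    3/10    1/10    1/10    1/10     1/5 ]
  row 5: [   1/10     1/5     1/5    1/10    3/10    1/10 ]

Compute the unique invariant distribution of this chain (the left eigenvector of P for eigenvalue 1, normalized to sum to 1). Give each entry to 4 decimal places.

Balance equations π_j = Σ_i π_i·P[i][j]:
  π_0 = 3/10·π_0 + 1/10·π_1 + 3/10·π_2 + 1/5·π_3 + 1/5·π_4 + 1/10·π_5
  π_1 = 1/5·π_0 + 1/10·π_1 + 1/10·π_2 + 1/10·π_3 + 3/10·π_4 + 1/5·π_5
  π_2 = 1/5·π_0 + 1/5·π_1 + 1/10·π_2 + 1/10·π_3 + 1/10·π_4 + 1/5·π_5
  π_3 = 1/10·π_0 + 1/10·π_1 + 1/5·π_2 + 1/5·π_3 + 1/10·π_4 + 1/10·π_5
  π_4 = 1/10·π_0 + 1/5·π_1 + 1/5·π_2 + 1/5·π_3 + 1/10·π_4 + 3/10·π_5
  normalize: π_0 + π_1 + π_2 + π_3 + π_4 + π_5 = 1
Solving the linear system gives exactly π = [3612/17897, 9256/53691, 2755/17897, 6884/53691, 9583/53691, 8867/53691].

π = [0.2018, 0.1724, 0.1539, 0.1282, 0.1785, 0.1651]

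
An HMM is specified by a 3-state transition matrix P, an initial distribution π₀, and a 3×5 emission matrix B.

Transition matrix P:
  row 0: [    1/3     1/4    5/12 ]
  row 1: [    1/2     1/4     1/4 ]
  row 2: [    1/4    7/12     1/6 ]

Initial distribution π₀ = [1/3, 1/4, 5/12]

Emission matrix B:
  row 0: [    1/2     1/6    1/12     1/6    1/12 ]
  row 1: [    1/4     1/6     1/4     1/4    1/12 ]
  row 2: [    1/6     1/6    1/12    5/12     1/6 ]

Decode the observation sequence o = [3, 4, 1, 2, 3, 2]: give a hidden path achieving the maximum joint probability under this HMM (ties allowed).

t=0: δ = [5.556e-02, 6.250e-02, 1.736e-01]  (obs o_0=3)
t=1: δ = [3.617e-03, 8.439e-03, 4.823e-03]  ψ = [2, 2, 2]  (obs o_1=4)
t=2: δ = [7.033e-04, 4.689e-04, 3.516e-04]  ψ = [1, 2, 1]  (obs o_2=1)
t=3: δ = [1.954e-05, 5.128e-05, 2.442e-05]  ψ = [0, 2, 0]  (obs o_3=2)
t=4: δ = [4.273e-06, 3.561e-06, 5.342e-06]  ψ = [1, 2, 1]  (obs o_4=3)
t=5: δ = [1.484e-07, 7.790e-07, 1.484e-07]  ψ = [1, 2, 0]  (obs o_5=2)
backtrack: best end state = 1; path = [2, 1, 2, 1, 2, 1]

path = [2, 1, 2, 1, 2, 1]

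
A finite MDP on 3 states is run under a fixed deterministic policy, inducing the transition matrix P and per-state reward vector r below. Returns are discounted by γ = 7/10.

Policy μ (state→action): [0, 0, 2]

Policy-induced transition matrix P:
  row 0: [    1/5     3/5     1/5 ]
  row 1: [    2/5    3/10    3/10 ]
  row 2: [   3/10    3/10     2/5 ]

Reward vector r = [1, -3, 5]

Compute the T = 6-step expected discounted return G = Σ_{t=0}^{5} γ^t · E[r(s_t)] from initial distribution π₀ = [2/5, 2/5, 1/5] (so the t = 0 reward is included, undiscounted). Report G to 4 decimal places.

t=0: π = [0.4000, 0.4000, 0.2000], E[r] = 0.2000, γ^t·E[r] = 0.200000, running G = 0.200000
t=1: π = [0.3000, 0.4200, 0.2800], E[r] = 0.4400, γ^t·E[r] = 0.308000, running G = 0.508000
t=2: π = [0.3120, 0.3900, 0.2980], E[r] = 0.6320, γ^t·E[r] = 0.309680, running G = 0.817680
t=3: π = [0.3078, 0.3936, 0.2986], E[r] = 0.6200, γ^t·E[r] = 0.212660, running G = 1.030340
t=4: π = [0.3086, 0.3923, 0.2991], E[r] = 0.6270, γ^t·E[r] = 0.150533, running G = 1.180873
t=5: π = [0.3084, 0.3926, 0.2991], E[r] = 0.6259, γ^t·E[r] = 0.105196, running G = 1.286069

G = 1.2861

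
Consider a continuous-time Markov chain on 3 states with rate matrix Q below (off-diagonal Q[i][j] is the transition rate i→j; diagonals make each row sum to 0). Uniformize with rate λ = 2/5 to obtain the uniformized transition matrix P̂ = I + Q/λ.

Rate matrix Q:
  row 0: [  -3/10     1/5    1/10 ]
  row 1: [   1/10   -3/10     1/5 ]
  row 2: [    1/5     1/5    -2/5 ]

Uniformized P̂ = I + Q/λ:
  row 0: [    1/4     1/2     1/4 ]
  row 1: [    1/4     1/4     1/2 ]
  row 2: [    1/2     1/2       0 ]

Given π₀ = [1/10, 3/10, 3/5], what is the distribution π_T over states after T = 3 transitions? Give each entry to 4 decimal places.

π = [0.3281, 0.4016, 0.2703]

t=0: π = [0.1000, 0.3000, 0.6000]
t=1: π = [0.4000, 0.4250, 0.1750]
t=2: π = [0.2938, 0.3938, 0.3125]
t=3: π = [0.3281, 0.4016, 0.2703]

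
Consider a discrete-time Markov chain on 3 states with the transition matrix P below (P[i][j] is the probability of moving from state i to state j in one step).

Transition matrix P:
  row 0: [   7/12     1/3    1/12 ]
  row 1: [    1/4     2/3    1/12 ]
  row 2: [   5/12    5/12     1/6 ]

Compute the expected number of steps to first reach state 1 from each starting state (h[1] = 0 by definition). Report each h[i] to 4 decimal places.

First-step conditioning: h[1] = 0; for i ≠ 1, h[i] = 1 + Σ_k P[i][k]·h[k].
  h[0] = 1 + 7/12·h[0] + 1/12·h[2]
  h[2] = 1 + 5/12·h[0] + 1/6·h[2]
Solving the 2×2 linear system over states ≠ 1 gives exactly h = [44/15, 0, 8/3] (h[1] = 0 is the target).

h = [2.9333, 0.0000, 2.6667]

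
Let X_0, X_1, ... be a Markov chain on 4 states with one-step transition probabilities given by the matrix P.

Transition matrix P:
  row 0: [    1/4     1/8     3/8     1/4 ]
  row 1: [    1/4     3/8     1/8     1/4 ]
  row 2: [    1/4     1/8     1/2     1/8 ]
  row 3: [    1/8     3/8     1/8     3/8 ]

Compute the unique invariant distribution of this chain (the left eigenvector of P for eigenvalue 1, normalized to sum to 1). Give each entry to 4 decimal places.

π = [0.2194, 0.2482, 0.2878, 0.2446]

Balance equations π_j = Σ_i π_i·P[i][j]:
  π_0 = 1/4·π_0 + 1/4·π_1 + 1/4·π_2 + 1/8·π_3
  π_1 = 1/8·π_0 + 3/8·π_1 + 1/8·π_2 + 3/8·π_3
  π_2 = 3/8·π_0 + 1/8·π_1 + 1/2·π_2 + 1/8·π_3
  normalize: π_0 + π_1 + π_2 + π_3 = 1
Solving the linear system gives exactly π = [61/278, 69/278, 40/139, 34/139].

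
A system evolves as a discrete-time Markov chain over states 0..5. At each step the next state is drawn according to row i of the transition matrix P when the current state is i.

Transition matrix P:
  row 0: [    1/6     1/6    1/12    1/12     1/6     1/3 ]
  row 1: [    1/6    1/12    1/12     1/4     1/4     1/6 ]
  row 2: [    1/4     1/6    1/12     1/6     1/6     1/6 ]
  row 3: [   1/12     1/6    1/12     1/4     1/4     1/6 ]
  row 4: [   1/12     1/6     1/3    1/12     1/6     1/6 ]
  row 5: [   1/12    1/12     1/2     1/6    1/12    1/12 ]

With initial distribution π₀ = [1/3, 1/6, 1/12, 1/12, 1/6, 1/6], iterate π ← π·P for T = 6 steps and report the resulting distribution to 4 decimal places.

π = [0.1402, 0.1404, 0.2008, 0.1657, 0.1776, 0.1754]

t=0: π = [0.3333, 0.1667, 0.0833, 0.0833, 0.1667, 0.1667]
t=1: π = [0.1389, 0.1389, 0.1944, 0.1458, 0.1736, 0.2083]
t=2: π = [0.1389, 0.1377, 0.2135, 0.1644, 0.1730, 0.1725]
t=3: π = [0.1420, 0.1408, 0.1984, 0.1658, 0.1775, 0.1754]
t=4: π = [0.1400, 0.1403, 0.2008, 0.1656, 0.1776, 0.1757]
t=5: π = [0.1402, 0.1403, 0.2009, 0.1657, 0.1775, 0.1754]
t=6: π = [0.1402, 0.1404, 0.2008, 0.1657, 0.1776, 0.1754]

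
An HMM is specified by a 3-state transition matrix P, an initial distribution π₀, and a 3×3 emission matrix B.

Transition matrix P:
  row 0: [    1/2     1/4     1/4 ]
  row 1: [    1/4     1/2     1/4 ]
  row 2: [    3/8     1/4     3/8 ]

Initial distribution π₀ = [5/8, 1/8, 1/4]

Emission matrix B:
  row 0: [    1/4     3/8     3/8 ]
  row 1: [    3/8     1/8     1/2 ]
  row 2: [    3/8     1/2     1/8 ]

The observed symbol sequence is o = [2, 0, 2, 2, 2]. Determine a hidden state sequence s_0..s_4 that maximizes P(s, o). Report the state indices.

path = [0, 1, 1, 1, 1]

t=0: δ = [2.344e-01, 6.250e-02, 3.125e-02]  (obs o_0=2)
t=1: δ = [2.930e-02, 2.197e-02, 2.197e-02]  ψ = [0, 0, 0]  (obs o_1=0)
t=2: δ = [5.493e-03, 5.493e-03, 1.030e-03]  ψ = [0, 1, 2]  (obs o_2=2)
t=3: δ = [1.030e-03, 1.373e-03, 1.717e-04]  ψ = [0, 1, 0]  (obs o_3=2)
t=4: δ = [1.931e-04, 3.433e-04, 4.292e-05]  ψ = [0, 1, 1]  (obs o_4=2)
backtrack: best end state = 1; path = [0, 1, 1, 1, 1]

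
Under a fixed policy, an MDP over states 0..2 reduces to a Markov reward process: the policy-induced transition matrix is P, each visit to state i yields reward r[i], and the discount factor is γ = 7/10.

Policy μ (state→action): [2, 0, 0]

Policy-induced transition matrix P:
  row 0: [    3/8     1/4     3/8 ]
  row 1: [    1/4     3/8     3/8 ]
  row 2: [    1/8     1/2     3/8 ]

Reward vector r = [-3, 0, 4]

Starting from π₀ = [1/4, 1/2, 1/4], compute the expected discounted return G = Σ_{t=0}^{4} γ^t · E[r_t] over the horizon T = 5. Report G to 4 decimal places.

G = 1.6337

t=0: π = [0.2500, 0.5000, 0.2500], E[r] = 0.2500, γ^t·E[r] = 0.250000, running G = 0.250000
t=1: π = [0.2500, 0.3750, 0.3750], E[r] = 0.7500, γ^t·E[r] = 0.525000, running G = 0.775000
t=2: π = [0.2344, 0.3906, 0.3750], E[r] = 0.7969, γ^t·E[r] = 0.390469, running G = 1.165469
t=3: π = [0.2324, 0.3926, 0.3750], E[r] = 0.8027, γ^t·E[r] = 0.275338, running G = 1.440807
t=4: π = [0.2322, 0.3928, 0.3750], E[r] = 0.8035, γ^t·E[r] = 0.192912, running G = 1.633719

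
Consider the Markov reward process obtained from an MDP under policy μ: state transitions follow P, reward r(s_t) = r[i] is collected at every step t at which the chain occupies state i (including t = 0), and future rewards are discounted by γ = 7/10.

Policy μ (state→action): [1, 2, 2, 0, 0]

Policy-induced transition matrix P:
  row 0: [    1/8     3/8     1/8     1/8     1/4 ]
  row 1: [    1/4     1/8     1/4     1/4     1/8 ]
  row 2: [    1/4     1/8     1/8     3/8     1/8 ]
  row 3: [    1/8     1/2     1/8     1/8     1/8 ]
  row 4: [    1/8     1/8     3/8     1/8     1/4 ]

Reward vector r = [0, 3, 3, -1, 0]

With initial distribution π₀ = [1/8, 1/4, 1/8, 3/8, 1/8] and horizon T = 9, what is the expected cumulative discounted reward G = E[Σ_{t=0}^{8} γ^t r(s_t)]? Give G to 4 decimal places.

t=0: π = [0.1250, 0.2500, 0.1250, 0.3750, 0.1250], E[r] = 0.7500, γ^t·E[r] = 0.750000, running G = 0.750000
t=1: π = [0.1719, 0.2969, 0.1875, 0.1875, 0.1563], E[r] = 1.2656, γ^t·E[r] = 0.885938, running G = 1.635938
t=2: π = [0.1855, 0.2383, 0.2012, 0.2090, 0.1660], E[r] = 1.1094, γ^t·E[r] = 0.543594, running G = 2.179531
t=3: π = [0.1799, 0.2498, 0.1963, 0.2051, 0.1689], E[r] = 1.1331, γ^t·E[r] = 0.388638, running G = 2.568170
t=4: π = [0.1808, 0.2469, 0.1985, 0.2053, 0.1686], E[r] = 1.1307, γ^t·E[r] = 0.271490, running G = 2.839660
t=5: π = [0.1807, 0.2472, 0.1980, 0.2055, 0.1687], E[r] = 1.1301, γ^t·E[r] = 0.189933, running G = 3.029593
t=6: π = [0.1806, 0.2472, 0.1981, 0.2054, 0.1687], E[r] = 1.1305, γ^t·E[r] = 0.132997, running G = 3.162590
t=7: π = [0.1807, 0.2472, 0.1981, 0.2054, 0.1687], E[r] = 1.1304, γ^t·E[r] = 0.093089, running G = 3.255679
t=8: π = [0.1807, 0.2472, 0.1981, 0.2054, 0.1687], E[r] = 1.1304, γ^t·E[r] = 0.065164, running G = 3.320843

G = 3.3208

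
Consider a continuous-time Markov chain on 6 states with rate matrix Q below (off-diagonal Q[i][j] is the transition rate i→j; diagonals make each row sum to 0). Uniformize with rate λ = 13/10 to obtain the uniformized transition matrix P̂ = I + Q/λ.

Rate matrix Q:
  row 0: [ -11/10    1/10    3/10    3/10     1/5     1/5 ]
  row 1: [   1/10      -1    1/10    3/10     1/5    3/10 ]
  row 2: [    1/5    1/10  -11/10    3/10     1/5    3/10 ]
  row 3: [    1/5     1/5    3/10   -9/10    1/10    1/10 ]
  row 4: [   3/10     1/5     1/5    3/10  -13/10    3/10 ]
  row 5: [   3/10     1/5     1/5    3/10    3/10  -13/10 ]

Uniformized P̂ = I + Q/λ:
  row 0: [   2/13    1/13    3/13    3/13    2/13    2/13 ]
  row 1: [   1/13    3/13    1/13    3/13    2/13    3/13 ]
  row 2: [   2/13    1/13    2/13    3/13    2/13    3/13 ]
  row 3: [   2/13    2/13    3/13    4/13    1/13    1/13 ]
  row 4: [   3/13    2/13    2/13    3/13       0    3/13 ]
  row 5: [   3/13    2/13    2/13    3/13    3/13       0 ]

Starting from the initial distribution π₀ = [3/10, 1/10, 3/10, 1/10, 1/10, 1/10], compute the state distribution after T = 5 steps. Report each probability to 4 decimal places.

π = [0.1642, 0.1384, 0.1751, 0.2500, 0.1264, 0.1460]

t=0: π = [0.3000, 0.1000, 0.3000, 0.1000, 0.1000, 0.1000]
t=1: π = [0.1615, 0.1154, 0.1769, 0.2385, 0.1385, 0.1692]
t=2: π = [0.1686, 0.1367, 0.1757, 0.2491, 0.1272, 0.1426]
t=3: π = [0.1641, 0.1379, 0.1755, 0.2499, 0.1261, 0.1466]
t=4: π = [0.1642, 0.1383, 0.1751, 0.2500, 0.1265, 0.1459]
t=5: π = [0.1642, 0.1384, 0.1751, 0.2500, 0.1264, 0.1460]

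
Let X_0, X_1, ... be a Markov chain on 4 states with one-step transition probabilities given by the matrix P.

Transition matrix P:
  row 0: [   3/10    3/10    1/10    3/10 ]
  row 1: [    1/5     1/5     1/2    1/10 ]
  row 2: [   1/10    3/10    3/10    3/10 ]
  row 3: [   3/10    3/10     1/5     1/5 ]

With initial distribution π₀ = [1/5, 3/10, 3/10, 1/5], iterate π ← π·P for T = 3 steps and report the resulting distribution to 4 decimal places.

π = [0.2147, 0.2727, 0.2896, 0.2230]

t=0: π = [0.2000, 0.3000, 0.3000, 0.2000]
t=1: π = [0.2100, 0.2700, 0.3000, 0.2200]
t=2: π = [0.2130, 0.2730, 0.2900, 0.2240]
t=3: π = [0.2147, 0.2727, 0.2896, 0.2230]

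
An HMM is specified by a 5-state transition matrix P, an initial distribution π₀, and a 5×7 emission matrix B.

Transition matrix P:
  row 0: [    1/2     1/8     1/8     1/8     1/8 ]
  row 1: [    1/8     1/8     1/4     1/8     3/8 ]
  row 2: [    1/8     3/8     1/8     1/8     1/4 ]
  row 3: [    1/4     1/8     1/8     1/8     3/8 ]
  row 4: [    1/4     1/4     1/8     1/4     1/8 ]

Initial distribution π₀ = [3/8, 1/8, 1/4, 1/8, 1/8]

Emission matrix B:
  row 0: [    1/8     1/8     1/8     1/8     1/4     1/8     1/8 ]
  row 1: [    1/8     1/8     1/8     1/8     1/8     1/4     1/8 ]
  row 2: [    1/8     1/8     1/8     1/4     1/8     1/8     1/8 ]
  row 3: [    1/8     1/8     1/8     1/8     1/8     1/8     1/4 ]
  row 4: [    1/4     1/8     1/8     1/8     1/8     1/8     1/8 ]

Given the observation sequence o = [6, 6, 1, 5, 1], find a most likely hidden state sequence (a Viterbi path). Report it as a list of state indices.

path = [0, 0, 0, 0, 0]

t=0: δ = [4.688e-02, 1.562e-02, 3.125e-02, 3.125e-02, 1.562e-02]  (obs o_0=6)
t=1: δ = [2.930e-03, 1.465e-03, 7.324e-04, 1.465e-03, 1.465e-03]  ψ = [0, 2, 0, 0, 3]  (obs o_1=6)
t=2: δ = [1.831e-04, 4.578e-05, 4.578e-05, 4.578e-05, 6.866e-05]  ψ = [0, 0, 0, 0, 1]  (obs o_2=1)
t=3: δ = [1.144e-05, 5.722e-06, 2.861e-06, 2.861e-06, 2.861e-06]  ψ = [0, 0, 0, 0, 0]  (obs o_3=5)
t=4: δ = [7.153e-07, 1.788e-07, 1.788e-07, 1.788e-07, 2.682e-07]  ψ = [0, 0, 0, 0, 1]  (obs o_4=1)
backtrack: best end state = 0; path = [0, 0, 0, 0, 0]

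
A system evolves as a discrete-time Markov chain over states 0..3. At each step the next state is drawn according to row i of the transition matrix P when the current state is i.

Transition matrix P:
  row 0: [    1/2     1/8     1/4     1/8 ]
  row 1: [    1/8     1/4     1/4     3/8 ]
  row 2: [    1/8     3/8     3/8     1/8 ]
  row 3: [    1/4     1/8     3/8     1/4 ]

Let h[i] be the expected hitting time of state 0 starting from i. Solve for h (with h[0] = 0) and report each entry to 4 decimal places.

First-step conditioning: h[0] = 0; for i ≠ 0, h[i] = 1 + Σ_k P[i][k]·h[k].
  h[1] = 1 + 1/4·h[1] + 1/4·h[2] + 3/8·h[3]
  h[2] = 1 + 3/8·h[1] + 3/8·h[2] + 1/8·h[3]
  h[3] = 1 + 1/8·h[1] + 3/8·h[2] + 1/4·h[3]
Solving the 3×3 linear system over states ≠ 0 gives exactly h = [0, 260/41, 268/41, 232/41] (h[0] = 0 is the target).

h = [0.0000, 6.3415, 6.5366, 5.6585]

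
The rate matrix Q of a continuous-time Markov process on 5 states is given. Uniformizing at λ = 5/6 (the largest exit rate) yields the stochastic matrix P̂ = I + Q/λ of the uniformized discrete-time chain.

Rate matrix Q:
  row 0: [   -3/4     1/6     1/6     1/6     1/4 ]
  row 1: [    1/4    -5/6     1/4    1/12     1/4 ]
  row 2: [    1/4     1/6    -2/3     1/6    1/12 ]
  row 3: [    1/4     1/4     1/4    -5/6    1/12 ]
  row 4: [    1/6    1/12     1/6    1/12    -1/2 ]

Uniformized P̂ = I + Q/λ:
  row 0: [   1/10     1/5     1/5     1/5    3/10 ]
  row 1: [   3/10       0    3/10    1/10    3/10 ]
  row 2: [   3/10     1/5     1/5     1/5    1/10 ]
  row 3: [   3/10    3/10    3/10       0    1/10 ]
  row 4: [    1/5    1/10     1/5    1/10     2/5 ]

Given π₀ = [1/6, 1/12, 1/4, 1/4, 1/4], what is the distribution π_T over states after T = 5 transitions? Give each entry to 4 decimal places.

t=0: π = [0.1667, 0.0833, 0.2500, 0.2500, 0.2500]
t=1: π = [0.2417, 0.1833, 0.2333, 0.1167, 0.2250]
t=2: π = [0.2292, 0.1525, 0.2300, 0.1358, 0.2525]
t=3: π = [0.2289, 0.1578, 0.2288, 0.1323, 0.2521]
t=4: π = [0.2290, 0.1565, 0.2290, 0.1325, 0.2530]
t=5: π = [0.2289, 0.1567, 0.2289, 0.1325, 0.2530]

π = [0.2289, 0.1567, 0.2289, 0.1325, 0.2530]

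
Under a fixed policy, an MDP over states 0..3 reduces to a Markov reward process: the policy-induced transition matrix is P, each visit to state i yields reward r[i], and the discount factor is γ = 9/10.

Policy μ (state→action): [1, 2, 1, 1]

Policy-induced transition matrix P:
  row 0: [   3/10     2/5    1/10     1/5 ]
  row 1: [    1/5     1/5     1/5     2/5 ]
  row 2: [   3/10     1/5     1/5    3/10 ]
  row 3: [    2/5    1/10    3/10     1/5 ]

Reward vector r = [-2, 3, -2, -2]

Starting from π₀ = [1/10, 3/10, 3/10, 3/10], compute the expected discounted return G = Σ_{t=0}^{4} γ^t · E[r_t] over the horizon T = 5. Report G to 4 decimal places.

G = -3.2719

t=0: π = [0.1000, 0.3000, 0.3000, 0.3000], E[r] = -0.5000, γ^t·E[r] = -0.500000, running G = -0.500000
t=1: π = [0.3000, 0.1900, 0.2200, 0.2900], E[r] = -1.0500, γ^t·E[r] = -0.945000, running G = -1.445000
t=2: π = [0.3100, 0.2310, 0.1990, 0.2600], E[r] = -0.8450, γ^t·E[r] = -0.684450, running G = -2.129450
t=3: π = [0.3029, 0.2360, 0.1950, 0.2661], E[r] = -0.8200, γ^t·E[r] = -0.597780, running G = -2.727230
t=4: π = [0.3030, 0.2340, 0.1963, 0.2667], E[r] = -0.8302, γ^t·E[r] = -0.544661, running G = -3.271891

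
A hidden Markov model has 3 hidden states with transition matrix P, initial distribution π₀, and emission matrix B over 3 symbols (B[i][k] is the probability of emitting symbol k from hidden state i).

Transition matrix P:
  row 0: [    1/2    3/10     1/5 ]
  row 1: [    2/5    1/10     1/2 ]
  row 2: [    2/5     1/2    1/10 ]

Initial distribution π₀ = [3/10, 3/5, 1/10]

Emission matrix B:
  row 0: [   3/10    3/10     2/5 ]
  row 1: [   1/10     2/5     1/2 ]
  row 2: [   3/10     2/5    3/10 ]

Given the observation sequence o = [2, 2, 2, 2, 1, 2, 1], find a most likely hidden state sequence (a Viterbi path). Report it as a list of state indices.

path = [1, 0, 0, 1, 2, 1, 2]

t=0: δ = [1.200e-01, 3.000e-01, 3.000e-02]  (obs o_0=2)
t=1: δ = [4.800e-02, 1.800e-02, 4.500e-02]  ψ = [1, 0, 1]  (obs o_1=2)
t=2: δ = [9.600e-03, 1.125e-02, 2.880e-03]  ψ = [0, 2, 0]  (obs o_2=2)
t=3: δ = [1.920e-03, 1.440e-03, 1.687e-03]  ψ = [0, 0, 1]  (obs o_3=2)
t=4: δ = [2.880e-04, 3.375e-04, 2.880e-04]  ψ = [0, 2, 1]  (obs o_4=1)
t=5: δ = [5.760e-05, 7.200e-05, 5.062e-05]  ψ = [0, 2, 1]  (obs o_5=2)
t=6: δ = [8.640e-06, 1.013e-05, 1.440e-05]  ψ = [0, 2, 1]  (obs o_6=1)
backtrack: best end state = 2; path = [1, 0, 0, 1, 2, 1, 2]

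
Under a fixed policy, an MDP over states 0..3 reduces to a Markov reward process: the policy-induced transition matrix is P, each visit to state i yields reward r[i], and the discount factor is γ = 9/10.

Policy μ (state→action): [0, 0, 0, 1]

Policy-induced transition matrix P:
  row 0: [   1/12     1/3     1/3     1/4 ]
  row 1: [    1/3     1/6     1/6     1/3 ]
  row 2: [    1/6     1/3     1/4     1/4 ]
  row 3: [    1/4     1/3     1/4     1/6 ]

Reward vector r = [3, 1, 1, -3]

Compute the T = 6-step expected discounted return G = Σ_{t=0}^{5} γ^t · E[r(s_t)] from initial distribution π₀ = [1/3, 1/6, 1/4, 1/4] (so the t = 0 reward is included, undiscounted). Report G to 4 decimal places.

G = 2.2092

t=0: π = [0.3333, 0.1667, 0.2500, 0.2500], E[r] = 0.6667, γ^t·E[r] = 0.666667, running G = 0.666667
t=1: π = [0.1875, 0.3056, 0.2639, 0.2431], E[r] = 0.4028, γ^t·E[r] = 0.362500, running G = 1.029167
t=2: π = [0.2222, 0.2824, 0.2402, 0.2552], E[r] = 0.4236, γ^t·E[r] = 0.343125, running G = 1.372292
t=3: π = [0.2165, 0.2863, 0.2450, 0.2523], E[r] = 0.4239, γ^t·E[r] = 0.309023, running G = 1.681315
t=4: π = [0.2174, 0.2856, 0.2442, 0.2528], E[r] = 0.4234, γ^t·E[r] = 0.277784, running G = 1.959099
t=5: π = [0.2172, 0.2857, 0.2443, 0.2527], E[r] = 0.4235, γ^t·E[r] = 0.250086, running G = 2.209185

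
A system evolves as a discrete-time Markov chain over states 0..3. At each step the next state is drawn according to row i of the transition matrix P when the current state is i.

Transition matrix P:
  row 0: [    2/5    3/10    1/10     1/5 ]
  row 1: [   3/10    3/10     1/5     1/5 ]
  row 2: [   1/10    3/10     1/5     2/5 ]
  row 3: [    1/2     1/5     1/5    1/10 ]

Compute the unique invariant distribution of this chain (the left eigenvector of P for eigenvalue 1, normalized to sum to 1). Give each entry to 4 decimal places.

π = [0.3436, 0.2788, 0.1656, 0.2119]

Balance equations π_j = Σ_i π_i·P[i][j]:
  π_0 = 2/5·π_0 + 3/10·π_1 + 1/10·π_2 + 1/2·π_3
  π_1 = 3/10·π_0 + 3/10·π_1 + 3/10·π_2 + 1/5·π_3
  π_2 = 1/10·π_0 + 1/5·π_1 + 1/5·π_2 + 1/5·π_3
  normalize: π_0 + π_1 + π_2 + π_3 = 1
Solving the linear system gives exactly π = [167/486, 271/972, 161/972, 103/486].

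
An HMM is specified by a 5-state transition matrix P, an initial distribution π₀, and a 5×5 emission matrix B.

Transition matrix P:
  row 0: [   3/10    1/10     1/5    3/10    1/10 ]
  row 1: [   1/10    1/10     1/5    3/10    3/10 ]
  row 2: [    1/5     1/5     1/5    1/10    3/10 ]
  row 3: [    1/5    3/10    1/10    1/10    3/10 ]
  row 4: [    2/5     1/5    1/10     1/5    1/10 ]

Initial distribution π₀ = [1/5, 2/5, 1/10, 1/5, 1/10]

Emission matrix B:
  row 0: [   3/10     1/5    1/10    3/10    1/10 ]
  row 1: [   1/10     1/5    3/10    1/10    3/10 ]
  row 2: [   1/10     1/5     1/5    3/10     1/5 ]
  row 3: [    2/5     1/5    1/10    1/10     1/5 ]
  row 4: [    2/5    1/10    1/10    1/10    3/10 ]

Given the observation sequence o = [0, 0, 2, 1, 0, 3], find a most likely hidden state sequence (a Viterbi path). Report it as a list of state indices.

t=0: δ = [6.000e-02, 4.000e-02, 1.000e-02, 8.000e-02, 4.000e-02]  (obs o_0=0)
t=1: δ = [5.400e-03, 2.400e-03, 1.200e-03, 7.200e-03, 9.600e-03]  ψ = [0, 3, 0, 0, 3]  (obs o_1=0)
t=2: δ = [3.840e-04, 6.480e-04, 2.160e-04, 1.920e-04, 2.160e-04]  ψ = [4, 3, 0, 4, 3]  (obs o_2=2)
t=3: δ = [2.304e-05, 1.296e-05, 2.592e-05, 3.888e-05, 1.944e-05]  ψ = [0, 1, 1, 1, 1]  (obs o_3=1)
t=4: δ = [2.333e-06, 1.166e-06, 5.184e-07, 2.765e-06, 4.666e-06]  ψ = [3, 3, 2, 0, 3]  (obs o_4=0)
t=5: δ = [5.599e-07, 9.331e-08, 1.400e-07, 9.331e-08, 8.294e-08]  ψ = [4, 4, 0, 4, 3]  (obs o_5=3)
backtrack: best end state = 0; path = [0, 3, 1, 3, 4, 0]

path = [0, 3, 1, 3, 4, 0]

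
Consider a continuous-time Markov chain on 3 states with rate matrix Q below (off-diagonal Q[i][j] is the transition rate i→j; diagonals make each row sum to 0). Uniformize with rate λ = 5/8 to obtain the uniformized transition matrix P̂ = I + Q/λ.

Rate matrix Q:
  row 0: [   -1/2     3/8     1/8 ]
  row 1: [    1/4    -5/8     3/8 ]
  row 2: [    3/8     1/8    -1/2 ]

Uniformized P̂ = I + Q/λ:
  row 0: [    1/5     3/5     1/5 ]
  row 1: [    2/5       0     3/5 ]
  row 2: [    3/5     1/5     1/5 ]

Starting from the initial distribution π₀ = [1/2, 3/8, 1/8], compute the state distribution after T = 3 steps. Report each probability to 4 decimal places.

π = [0.3850, 0.3090, 0.3060]

t=0: π = [0.5000, 0.3750, 0.1250]
t=1: π = [0.3250, 0.3250, 0.3500]
t=2: π = [0.4050, 0.2650, 0.3300]
t=3: π = [0.3850, 0.3090, 0.3060]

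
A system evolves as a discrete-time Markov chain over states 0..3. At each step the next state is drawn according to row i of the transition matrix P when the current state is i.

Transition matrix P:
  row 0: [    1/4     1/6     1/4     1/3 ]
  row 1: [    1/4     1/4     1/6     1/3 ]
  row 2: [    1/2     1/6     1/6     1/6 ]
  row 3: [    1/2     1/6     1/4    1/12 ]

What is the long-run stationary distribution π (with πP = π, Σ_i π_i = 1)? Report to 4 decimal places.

π = [0.3636, 0.1818, 0.2168, 0.2378]

Balance equations π_j = Σ_i π_i·P[i][j]:
  π_0 = 1/4·π_0 + 1/4·π_1 + 1/2·π_2 + 1/2·π_3
  π_1 = 1/6·π_0 + 1/4·π_1 + 1/6·π_2 + 1/6·π_3
  π_2 = 1/4·π_0 + 1/6·π_1 + 1/6·π_2 + 1/4·π_3
  normalize: π_0 + π_1 + π_2 + π_3 = 1
Solving the linear system gives exactly π = [4/11, 2/11, 31/143, 34/143].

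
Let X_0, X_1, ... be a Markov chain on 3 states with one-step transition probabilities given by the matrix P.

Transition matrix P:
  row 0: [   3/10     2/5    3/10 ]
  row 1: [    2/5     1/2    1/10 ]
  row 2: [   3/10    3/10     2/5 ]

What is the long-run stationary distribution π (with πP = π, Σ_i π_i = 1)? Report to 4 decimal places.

Balance equations π_j = Σ_i π_i·P[i][j]:
  π_0 = 3/10·π_0 + 2/5·π_1 + 3/10·π_2
  π_1 = 2/5·π_0 + 1/2·π_1 + 3/10·π_2
  normalize: π_0 + π_1 + π_2 = 1
Solving the linear system gives exactly π = [27/79, 33/79, 19/79].

π = [0.3418, 0.4177, 0.2405]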